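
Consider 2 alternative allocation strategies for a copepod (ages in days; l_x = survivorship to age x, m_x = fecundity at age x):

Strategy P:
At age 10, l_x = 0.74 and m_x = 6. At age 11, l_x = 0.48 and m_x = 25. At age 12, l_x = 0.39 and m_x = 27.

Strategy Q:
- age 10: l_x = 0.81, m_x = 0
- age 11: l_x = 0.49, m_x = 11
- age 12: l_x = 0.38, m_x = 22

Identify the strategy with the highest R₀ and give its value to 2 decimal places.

26.97

Strategy P: R₀ = 0.74×6 + 0.48×25 + 0.39×27 = 26.9700
Strategy Q: R₀ = 0.81×0 + 0.49×11 + 0.38×22 = 13.7500
Highest R₀: strategy P with 26.9700.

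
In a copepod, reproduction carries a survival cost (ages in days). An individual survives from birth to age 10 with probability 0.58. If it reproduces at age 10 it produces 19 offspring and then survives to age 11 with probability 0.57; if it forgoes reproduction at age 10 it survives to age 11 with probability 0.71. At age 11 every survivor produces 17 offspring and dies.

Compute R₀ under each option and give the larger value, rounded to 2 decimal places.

breed at age 10: R₀ = 0.58 × (19 + 0.57 × 17) = 0.58 × 28.6900 = 16.6402
delay to age 11: R₀ = 0.58 × (0.71 × 17) = 0.58 × 12.0700 = 7.0006
Higher: breed at age 10 (16.6402).

16.64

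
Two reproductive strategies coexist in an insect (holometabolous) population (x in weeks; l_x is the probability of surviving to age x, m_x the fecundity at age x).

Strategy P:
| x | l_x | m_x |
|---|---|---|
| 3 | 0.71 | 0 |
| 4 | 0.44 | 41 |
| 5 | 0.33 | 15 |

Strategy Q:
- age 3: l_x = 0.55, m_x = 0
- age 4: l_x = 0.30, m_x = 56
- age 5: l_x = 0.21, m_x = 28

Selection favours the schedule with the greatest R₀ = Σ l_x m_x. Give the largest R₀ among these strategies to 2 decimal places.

22.99

Strategy P: R₀ = 0.71×0 + 0.44×41 + 0.33×15 = 22.9900
Strategy Q: R₀ = 0.55×0 + 0.30×56 + 0.21×28 = 22.6800
Highest R₀: strategy P with 22.9900.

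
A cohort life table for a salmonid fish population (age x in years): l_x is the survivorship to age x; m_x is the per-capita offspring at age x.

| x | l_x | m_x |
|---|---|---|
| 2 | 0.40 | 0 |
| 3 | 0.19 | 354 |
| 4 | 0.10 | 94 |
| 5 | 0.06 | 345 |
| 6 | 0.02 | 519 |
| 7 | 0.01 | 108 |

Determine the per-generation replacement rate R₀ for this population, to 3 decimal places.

R₀ = Σ l_x m_x:
  age 2: 0.40 × 0 = 0.0000
  age 3: 0.19 × 354 = 67.2600
  age 4: 0.10 × 94 = 9.4000
  age 5: 0.06 × 345 = 20.7000
  age 6: 0.02 × 519 = 10.3800
  age 7: 0.01 × 108 = 1.0800
R₀ = 0.0000 + 67.2600 + 9.4000 + 20.7000 + 10.3800 + 1.0800 = 108.8200

108.820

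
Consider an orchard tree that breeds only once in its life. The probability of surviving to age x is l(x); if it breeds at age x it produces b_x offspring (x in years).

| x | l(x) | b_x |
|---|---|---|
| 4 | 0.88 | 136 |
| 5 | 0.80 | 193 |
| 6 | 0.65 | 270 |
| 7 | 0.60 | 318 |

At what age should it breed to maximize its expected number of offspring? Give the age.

7

Expected offspring if breeding at age x = l(x) × b_x:
  age 4: 0.88 × 136 = 119.680
  age 5: 0.80 × 193 = 154.400
  age 6: 0.65 × 270 = 175.500
  age 7: 0.60 × 318 = 190.800
Maximum at age 7 (190.800).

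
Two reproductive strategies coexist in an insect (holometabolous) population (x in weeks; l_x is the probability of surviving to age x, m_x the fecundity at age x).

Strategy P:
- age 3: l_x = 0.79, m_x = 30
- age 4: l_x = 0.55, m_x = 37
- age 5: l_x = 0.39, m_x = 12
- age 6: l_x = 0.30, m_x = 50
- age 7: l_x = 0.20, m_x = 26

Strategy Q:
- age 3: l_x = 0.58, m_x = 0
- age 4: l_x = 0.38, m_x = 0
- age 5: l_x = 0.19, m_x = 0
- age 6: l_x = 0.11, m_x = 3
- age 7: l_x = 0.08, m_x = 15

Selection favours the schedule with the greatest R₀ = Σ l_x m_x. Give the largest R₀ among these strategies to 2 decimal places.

Strategy P: R₀ = 0.79×30 + 0.55×37 + 0.39×12 + 0.30×50 + 0.20×26 = 68.9300
Strategy Q: R₀ = 0.58×0 + 0.38×0 + 0.19×0 + 0.11×3 + 0.08×15 = 1.5300
Highest R₀: strategy P with 68.9300.

68.93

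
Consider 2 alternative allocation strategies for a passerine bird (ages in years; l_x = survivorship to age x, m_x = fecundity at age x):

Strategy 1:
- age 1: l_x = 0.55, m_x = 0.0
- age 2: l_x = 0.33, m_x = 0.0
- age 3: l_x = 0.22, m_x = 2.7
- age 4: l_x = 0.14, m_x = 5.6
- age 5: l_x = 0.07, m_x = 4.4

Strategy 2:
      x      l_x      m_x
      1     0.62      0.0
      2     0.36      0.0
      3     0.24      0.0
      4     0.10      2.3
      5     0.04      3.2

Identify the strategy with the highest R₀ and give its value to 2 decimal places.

Strategy 1: R₀ = 0.55×0.0 + 0.33×0.0 + 0.22×2.7 + 0.14×5.6 + 0.07×4.4 = 1.6860
Strategy 2: R₀ = 0.62×0.0 + 0.36×0.0 + 0.24×0.0 + 0.10×2.3 + 0.04×3.2 = 0.3580
Highest R₀: strategy 1 with 1.6860.

1.69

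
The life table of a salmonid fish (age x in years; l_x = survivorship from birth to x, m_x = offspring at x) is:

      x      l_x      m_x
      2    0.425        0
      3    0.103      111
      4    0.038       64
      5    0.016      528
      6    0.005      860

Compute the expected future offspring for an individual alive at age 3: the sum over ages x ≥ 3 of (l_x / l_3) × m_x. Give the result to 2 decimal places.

258.38

l_3 = 0.103. Conditional survival from age 3 to x is l_x / l_3.
  x=3: (0.103/0.103) × 111 = 111.0000
  x=4: (0.038/0.103) × 64 = 23.6117
  x=5: (0.016/0.103) × 528 = 82.0194
  x=6: (0.005/0.103) × 860 = 41.7476
Sum = 111.0000 + 23.6117 + 82.0194 + 41.7476 = 258.3786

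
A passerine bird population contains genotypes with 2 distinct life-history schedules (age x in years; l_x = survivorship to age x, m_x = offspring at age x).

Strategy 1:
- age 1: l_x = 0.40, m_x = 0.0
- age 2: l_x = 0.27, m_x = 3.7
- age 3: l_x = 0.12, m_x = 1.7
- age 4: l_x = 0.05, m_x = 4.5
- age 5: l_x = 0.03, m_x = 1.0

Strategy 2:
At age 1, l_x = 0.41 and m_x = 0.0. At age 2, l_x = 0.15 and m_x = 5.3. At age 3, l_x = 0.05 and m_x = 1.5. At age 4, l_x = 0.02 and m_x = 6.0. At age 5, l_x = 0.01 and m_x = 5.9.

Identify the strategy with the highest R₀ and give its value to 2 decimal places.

Strategy 1: R₀ = 0.40×0.0 + 0.27×3.7 + 0.12×1.7 + 0.05×4.5 + 0.03×1.0 = 1.4580
Strategy 2: R₀ = 0.41×0.0 + 0.15×5.3 + 0.05×1.5 + 0.02×6.0 + 0.01×5.9 = 1.0490
Highest R₀: strategy 1 with 1.4580.

1.46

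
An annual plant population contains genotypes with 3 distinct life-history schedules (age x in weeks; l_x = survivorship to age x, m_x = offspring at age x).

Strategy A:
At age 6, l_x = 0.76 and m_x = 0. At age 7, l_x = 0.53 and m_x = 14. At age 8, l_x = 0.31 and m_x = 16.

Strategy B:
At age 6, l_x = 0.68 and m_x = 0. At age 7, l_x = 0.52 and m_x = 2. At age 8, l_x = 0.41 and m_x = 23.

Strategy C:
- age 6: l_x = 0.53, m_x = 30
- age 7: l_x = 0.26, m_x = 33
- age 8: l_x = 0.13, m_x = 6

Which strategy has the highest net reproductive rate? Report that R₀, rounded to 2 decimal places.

25.26

Strategy A: R₀ = 0.76×0 + 0.53×14 + 0.31×16 = 12.3800
Strategy B: R₀ = 0.68×0 + 0.52×2 + 0.41×23 = 10.4700
Strategy C: R₀ = 0.53×30 + 0.26×33 + 0.13×6 = 25.2600
Highest R₀: strategy C with 25.2600.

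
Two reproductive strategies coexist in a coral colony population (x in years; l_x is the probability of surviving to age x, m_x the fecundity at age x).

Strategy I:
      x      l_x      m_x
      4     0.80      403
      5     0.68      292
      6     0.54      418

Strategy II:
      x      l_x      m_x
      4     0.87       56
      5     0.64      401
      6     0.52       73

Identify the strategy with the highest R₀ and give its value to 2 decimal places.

Strategy I: R₀ = 0.80×403 + 0.68×292 + 0.54×418 = 746.6800
Strategy II: R₀ = 0.87×56 + 0.64×401 + 0.52×73 = 343.3200
Highest R₀: strategy I with 746.6800.

746.68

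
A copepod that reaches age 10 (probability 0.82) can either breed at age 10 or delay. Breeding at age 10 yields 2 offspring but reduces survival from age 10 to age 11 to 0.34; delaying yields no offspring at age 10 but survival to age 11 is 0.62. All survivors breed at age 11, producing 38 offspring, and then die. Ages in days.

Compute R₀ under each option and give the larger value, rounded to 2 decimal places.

19.32

breed at age 10: R₀ = 0.82 × (2 + 0.34 × 38) = 0.82 × 14.9200 = 12.2344
delay to age 11: R₀ = 0.82 × (0.62 × 38) = 0.82 × 23.5600 = 19.3192
Higher: delay to age 11 (19.3192).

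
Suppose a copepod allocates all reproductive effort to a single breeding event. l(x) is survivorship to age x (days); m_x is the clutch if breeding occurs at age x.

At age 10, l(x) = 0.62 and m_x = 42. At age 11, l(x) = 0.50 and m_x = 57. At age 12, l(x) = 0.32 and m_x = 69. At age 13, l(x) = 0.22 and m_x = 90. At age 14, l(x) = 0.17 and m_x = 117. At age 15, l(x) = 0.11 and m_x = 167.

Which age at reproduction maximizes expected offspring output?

Expected offspring if breeding at age x = l(x) × m_x:
  age 10: 0.62 × 42 = 26.040
  age 11: 0.50 × 57 = 28.500
  age 12: 0.32 × 69 = 22.080
  age 13: 0.22 × 90 = 19.800
  age 14: 0.17 × 117 = 19.890
  age 15: 0.11 × 167 = 18.370
Maximum at age 11 (28.500).

11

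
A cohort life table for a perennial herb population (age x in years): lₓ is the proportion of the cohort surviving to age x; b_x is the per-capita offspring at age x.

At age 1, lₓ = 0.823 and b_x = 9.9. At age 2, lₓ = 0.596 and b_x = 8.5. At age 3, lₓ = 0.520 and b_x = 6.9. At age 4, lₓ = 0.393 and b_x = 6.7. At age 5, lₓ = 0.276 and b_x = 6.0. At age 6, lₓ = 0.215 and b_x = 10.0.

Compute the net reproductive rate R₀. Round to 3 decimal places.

R₀ = Σ lₓ b_x:
  age 1: 0.823 × 9.9 = 8.1477
  age 2: 0.596 × 8.5 = 5.0660
  age 3: 0.520 × 6.9 = 3.5880
  age 4: 0.393 × 6.7 = 2.6331
  age 5: 0.276 × 6.0 = 1.6560
  age 6: 0.215 × 10.0 = 2.1500
R₀ = 8.1477 + 5.0660 + 3.5880 + 2.6331 + 1.6560 + 2.1500 = 23.2408

23.241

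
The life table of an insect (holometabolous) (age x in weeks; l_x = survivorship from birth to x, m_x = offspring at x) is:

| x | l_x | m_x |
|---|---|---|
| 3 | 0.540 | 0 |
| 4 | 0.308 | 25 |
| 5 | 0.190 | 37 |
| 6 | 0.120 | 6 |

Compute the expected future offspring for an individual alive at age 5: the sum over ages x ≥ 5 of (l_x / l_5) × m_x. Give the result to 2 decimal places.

40.79

l_5 = 0.190. Conditional survival from age 5 to x is l_x / l_5.
  x=5: (0.190/0.190) × 37 = 37.0000
  x=6: (0.120/0.190) × 6 = 3.7895
Sum = 37.0000 + 3.7895 = 40.7895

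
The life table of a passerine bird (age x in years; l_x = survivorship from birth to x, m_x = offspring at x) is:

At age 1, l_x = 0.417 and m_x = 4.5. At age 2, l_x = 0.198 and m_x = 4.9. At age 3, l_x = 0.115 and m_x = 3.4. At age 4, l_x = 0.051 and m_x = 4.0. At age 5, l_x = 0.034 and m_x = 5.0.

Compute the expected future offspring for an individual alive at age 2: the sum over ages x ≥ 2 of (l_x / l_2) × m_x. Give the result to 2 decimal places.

8.76

l_2 = 0.198. Conditional survival from age 2 to x is l_x / l_2.
  x=2: (0.198/0.198) × 4.9 = 4.9000
  x=3: (0.115/0.198) × 3.4 = 1.9747
  x=4: (0.051/0.198) × 4.0 = 1.0303
  x=5: (0.034/0.198) × 5.0 = 0.8586
Sum = 4.9000 + 1.9747 + 1.0303 + 0.8586 = 8.7636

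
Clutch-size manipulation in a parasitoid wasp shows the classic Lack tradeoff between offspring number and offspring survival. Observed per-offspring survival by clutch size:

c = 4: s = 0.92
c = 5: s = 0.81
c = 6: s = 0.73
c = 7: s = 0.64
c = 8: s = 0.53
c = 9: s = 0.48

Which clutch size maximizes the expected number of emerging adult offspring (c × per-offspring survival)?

Expected emerging adult offspring = c × s(c):
  c=4: 4 × 0.92 = 3.680
  c=5: 5 × 0.81 = 4.050
  c=6: 6 × 0.73 = 4.380
  c=7: 7 × 0.64 = 4.480
  c=8: 8 × 0.53 = 4.240
  c=9: 9 × 0.48 = 4.320
Maximum at c = 7 (4.480 emerging adult offspring).

7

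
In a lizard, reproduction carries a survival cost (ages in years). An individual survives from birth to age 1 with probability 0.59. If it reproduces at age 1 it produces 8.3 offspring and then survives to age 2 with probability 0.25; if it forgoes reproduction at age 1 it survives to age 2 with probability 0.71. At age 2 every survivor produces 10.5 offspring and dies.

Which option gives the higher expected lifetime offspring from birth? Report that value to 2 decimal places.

breed at age 1: R₀ = 0.59 × (8.3 + 0.25 × 10.5) = 0.59 × 10.9250 = 6.4458
delay to age 2: R₀ = 0.59 × (0.71 × 10.5) = 0.59 × 7.4550 = 4.3984
Higher: breed at age 1 (6.4458).

6.45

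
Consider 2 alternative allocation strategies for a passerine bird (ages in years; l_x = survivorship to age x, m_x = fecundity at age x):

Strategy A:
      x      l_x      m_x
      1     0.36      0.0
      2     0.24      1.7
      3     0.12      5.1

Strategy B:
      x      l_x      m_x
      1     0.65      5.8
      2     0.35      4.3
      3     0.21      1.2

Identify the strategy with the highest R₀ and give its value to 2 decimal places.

5.53

Strategy A: R₀ = 0.36×0.0 + 0.24×1.7 + 0.12×5.1 = 1.0200
Strategy B: R₀ = 0.65×5.8 + 0.35×4.3 + 0.21×1.2 = 5.5270
Highest R₀: strategy B with 5.5270.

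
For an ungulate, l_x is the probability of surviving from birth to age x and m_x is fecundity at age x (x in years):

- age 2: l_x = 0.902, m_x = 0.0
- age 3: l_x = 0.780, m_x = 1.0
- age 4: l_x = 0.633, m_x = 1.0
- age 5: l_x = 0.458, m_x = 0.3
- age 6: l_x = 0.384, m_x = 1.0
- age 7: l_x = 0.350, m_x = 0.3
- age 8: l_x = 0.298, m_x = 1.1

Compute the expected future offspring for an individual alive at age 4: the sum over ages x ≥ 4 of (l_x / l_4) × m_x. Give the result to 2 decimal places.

l_4 = 0.633. Conditional survival from age 4 to x is l_x / l_4.
  x=4: (0.633/0.633) × 1.0 = 1.0000
  x=5: (0.458/0.633) × 0.3 = 0.2171
  x=6: (0.384/0.633) × 1.0 = 0.6066
  x=7: (0.350/0.633) × 0.3 = 0.1659
  x=8: (0.298/0.633) × 1.1 = 0.5179
Sum = 1.0000 + 0.2171 + 0.6066 + 0.1659 + 0.5179 = 2.5074

2.51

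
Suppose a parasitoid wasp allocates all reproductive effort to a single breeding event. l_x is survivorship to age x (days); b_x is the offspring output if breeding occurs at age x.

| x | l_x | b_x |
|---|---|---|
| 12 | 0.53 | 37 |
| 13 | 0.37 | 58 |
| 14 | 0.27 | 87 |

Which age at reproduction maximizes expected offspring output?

Expected offspring if breeding at age x = l_x × b_x:
  age 12: 0.53 × 37 = 19.610
  age 13: 0.37 × 58 = 21.460
  age 14: 0.27 × 87 = 23.490
Maximum at age 14 (23.490).

14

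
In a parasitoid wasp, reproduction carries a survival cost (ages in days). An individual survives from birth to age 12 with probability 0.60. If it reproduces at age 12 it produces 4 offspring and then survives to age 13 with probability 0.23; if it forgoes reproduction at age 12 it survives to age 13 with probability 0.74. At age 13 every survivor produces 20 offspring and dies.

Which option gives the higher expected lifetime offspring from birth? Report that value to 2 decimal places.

8.88

breed at age 12: R₀ = 0.60 × (4 + 0.23 × 20) = 0.60 × 8.6000 = 5.1600
delay to age 13: R₀ = 0.60 × (0.74 × 20) = 0.60 × 14.8000 = 8.8800
Higher: delay to age 13 (8.8800).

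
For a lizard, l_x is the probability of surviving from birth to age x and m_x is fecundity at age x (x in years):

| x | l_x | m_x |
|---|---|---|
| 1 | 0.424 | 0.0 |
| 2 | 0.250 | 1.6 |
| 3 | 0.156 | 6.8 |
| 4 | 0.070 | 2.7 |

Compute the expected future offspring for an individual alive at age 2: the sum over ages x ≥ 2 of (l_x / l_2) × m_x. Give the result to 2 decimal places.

6.60

l_2 = 0.250. Conditional survival from age 2 to x is l_x / l_2.
  x=2: (0.250/0.250) × 1.6 = 1.6000
  x=3: (0.156/0.250) × 6.8 = 4.2432
  x=4: (0.070/0.250) × 2.7 = 0.7560
Sum = 1.6000 + 4.2432 + 0.7560 = 6.5992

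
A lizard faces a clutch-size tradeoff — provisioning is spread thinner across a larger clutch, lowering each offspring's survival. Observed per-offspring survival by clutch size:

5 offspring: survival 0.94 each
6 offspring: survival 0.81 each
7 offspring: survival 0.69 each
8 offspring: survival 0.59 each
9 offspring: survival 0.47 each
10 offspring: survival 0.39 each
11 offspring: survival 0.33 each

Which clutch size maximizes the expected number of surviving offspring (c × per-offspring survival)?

6

Expected surviving offspring = c × s(c):
  c=5: 5 × 0.94 = 4.700
  c=6: 6 × 0.81 = 4.860
  c=7: 7 × 0.69 = 4.830
  c=8: 8 × 0.59 = 4.720
  c=9: 9 × 0.47 = 4.230
  c=10: 10 × 0.39 = 3.900
  c=11: 11 × 0.33 = 3.630
Maximum at c = 6 (4.860 surviving offspring).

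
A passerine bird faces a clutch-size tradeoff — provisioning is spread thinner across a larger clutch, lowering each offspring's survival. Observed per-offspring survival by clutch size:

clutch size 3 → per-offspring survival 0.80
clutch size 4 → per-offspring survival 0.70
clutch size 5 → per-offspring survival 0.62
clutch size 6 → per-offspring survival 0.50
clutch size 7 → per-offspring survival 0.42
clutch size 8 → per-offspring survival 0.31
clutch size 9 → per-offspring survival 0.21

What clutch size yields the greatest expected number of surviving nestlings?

5

Expected surviving nestlings = c × s(c):
  c=3: 3 × 0.80 = 2.400
  c=4: 4 × 0.70 = 2.800
  c=5: 5 × 0.62 = 3.100
  c=6: 6 × 0.50 = 3.000
  c=7: 7 × 0.42 = 2.940
  c=8: 8 × 0.31 = 2.480
  c=9: 9 × 0.21 = 1.890
Maximum at c = 5 (3.100 surviving nestlings).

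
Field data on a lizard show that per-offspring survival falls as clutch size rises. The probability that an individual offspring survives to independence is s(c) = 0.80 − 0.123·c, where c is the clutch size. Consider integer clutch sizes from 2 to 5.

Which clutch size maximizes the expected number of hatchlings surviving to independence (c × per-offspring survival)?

Expected hatchlings surviving to independence = c × s(c):
  c=2: 2 × 0.554 = 1.108
  c=3: 3 × 0.431 = 1.293
  c=4: 4 × 0.308 = 1.232
  c=5: 5 × 0.185 = 0.925
Maximum at c = 3 (1.293 hatchlings surviving to independence).

3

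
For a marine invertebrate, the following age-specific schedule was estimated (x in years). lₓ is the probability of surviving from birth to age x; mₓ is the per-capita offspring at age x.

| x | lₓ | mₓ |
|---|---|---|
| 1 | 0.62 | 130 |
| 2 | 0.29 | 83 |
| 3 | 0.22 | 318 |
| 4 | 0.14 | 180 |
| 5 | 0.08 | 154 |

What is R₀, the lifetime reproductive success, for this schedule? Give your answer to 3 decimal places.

R₀ = Σ lₓ mₓ:
  age 1: 0.62 × 130 = 80.6000
  age 2: 0.29 × 83 = 24.0700
  age 3: 0.22 × 318 = 69.9600
  age 4: 0.14 × 180 = 25.2000
  age 5: 0.08 × 154 = 12.3200
R₀ = 80.6000 + 24.0700 + 69.9600 + 25.2000 + 12.3200 = 212.1500

212.150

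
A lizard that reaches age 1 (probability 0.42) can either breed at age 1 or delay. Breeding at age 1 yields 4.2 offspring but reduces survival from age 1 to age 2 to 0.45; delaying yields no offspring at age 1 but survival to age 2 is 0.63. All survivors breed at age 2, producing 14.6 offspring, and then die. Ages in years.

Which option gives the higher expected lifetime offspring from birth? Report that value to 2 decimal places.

breed at age 1: R₀ = 0.42 × (4.2 + 0.45 × 14.6) = 0.42 × 10.7700 = 4.5234
delay to age 2: R₀ = 0.42 × (0.63 × 14.6) = 0.42 × 9.1980 = 3.8632
Higher: breed at age 1 (4.5234).

4.52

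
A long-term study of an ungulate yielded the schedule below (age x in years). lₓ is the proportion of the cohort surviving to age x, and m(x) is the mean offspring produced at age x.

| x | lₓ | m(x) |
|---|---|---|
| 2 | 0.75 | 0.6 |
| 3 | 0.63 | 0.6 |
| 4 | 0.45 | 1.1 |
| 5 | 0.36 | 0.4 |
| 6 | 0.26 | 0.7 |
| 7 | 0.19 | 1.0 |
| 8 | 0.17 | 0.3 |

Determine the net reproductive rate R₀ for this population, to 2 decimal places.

R₀ = Σ lₓ m(x):
  age 2: 0.75 × 0.6 = 0.4500
  age 3: 0.63 × 0.6 = 0.3780
  age 4: 0.45 × 1.1 = 0.4950
  age 5: 0.36 × 0.4 = 0.1440
  age 6: 0.26 × 0.7 = 0.1820
  age 7: 0.19 × 1.0 = 0.1900
  age 8: 0.17 × 0.3 = 0.0510
R₀ = 0.4500 + 0.3780 + 0.4950 + 0.1440 + 0.1820 + 0.1900 + 0.0510 = 1.8900

1.89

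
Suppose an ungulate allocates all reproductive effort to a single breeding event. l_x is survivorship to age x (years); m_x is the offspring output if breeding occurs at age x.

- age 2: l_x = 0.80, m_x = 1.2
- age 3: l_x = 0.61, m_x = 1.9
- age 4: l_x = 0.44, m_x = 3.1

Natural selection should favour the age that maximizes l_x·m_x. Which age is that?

Expected offspring if breeding at age x = l_x × m_x:
  age 2: 0.80 × 1.2 = 0.960
  age 3: 0.61 × 1.9 = 1.159
  age 4: 0.44 × 3.1 = 1.364
Maximum at age 4 (1.364).

4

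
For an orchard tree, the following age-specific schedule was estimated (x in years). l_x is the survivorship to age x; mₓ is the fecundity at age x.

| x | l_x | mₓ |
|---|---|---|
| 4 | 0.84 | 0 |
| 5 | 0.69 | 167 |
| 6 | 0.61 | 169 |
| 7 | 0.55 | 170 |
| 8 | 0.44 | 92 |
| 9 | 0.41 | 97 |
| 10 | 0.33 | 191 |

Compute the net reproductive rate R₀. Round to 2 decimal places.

455.10

R₀ = Σ l_x mₓ:
  age 4: 0.84 × 0 = 0.0000
  age 5: 0.69 × 167 = 115.2300
  age 6: 0.61 × 169 = 103.0900
  age 7: 0.55 × 170 = 93.5000
  age 8: 0.44 × 92 = 40.4800
  age 9: 0.41 × 97 = 39.7700
  age 10: 0.33 × 191 = 63.0300
R₀ = 0.0000 + 115.2300 + 103.0900 + 93.5000 + 40.4800 + 39.7700 + 63.0300 = 455.1000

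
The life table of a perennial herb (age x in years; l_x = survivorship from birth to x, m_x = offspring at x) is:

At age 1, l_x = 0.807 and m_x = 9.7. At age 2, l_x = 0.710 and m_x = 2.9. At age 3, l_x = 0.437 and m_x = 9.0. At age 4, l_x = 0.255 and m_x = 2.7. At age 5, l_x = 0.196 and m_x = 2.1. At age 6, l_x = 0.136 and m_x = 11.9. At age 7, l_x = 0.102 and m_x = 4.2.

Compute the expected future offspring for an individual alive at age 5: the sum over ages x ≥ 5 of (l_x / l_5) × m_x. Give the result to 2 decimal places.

l_5 = 0.196. Conditional survival from age 5 to x is l_x / l_5.
  x=5: (0.196/0.196) × 2.1 = 2.1000
  x=6: (0.136/0.196) × 11.9 = 8.2571
  x=7: (0.102/0.196) × 4.2 = 2.1857
Sum = 2.1000 + 8.2571 + 2.1857 = 12.5429

12.54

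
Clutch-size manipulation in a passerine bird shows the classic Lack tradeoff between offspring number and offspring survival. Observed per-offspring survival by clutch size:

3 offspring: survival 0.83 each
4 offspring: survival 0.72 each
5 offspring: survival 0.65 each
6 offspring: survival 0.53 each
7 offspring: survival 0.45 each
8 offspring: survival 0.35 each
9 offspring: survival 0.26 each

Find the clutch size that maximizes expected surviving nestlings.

5

Expected surviving nestlings = c × s(c):
  c=3: 3 × 0.83 = 2.490
  c=4: 4 × 0.72 = 2.880
  c=5: 5 × 0.65 = 3.250
  c=6: 6 × 0.53 = 3.180
  c=7: 7 × 0.45 = 3.150
  c=8: 8 × 0.35 = 2.800
  c=9: 9 × 0.26 = 2.340
Maximum at c = 5 (3.250 surviving nestlings).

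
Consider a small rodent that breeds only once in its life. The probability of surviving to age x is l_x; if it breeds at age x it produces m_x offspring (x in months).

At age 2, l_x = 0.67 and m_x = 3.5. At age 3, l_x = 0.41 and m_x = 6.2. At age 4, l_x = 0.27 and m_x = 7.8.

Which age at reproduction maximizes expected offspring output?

3

Expected offspring if breeding at age x = l_x × m_x:
  age 2: 0.67 × 3.5 = 2.345
  age 3: 0.41 × 6.2 = 2.542
  age 4: 0.27 × 7.8 = 2.106
Maximum at age 3 (2.542).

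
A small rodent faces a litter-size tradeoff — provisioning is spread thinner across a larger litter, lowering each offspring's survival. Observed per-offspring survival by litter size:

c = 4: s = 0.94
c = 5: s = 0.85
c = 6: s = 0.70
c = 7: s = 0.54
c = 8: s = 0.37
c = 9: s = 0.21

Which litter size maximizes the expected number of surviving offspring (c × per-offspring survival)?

Expected surviving offspring = c × s(c):
  c=4: 4 × 0.94 = 3.760
  c=5: 5 × 0.85 = 4.250
  c=6: 6 × 0.70 = 4.200
  c=7: 7 × 0.54 = 3.780
  c=8: 8 × 0.37 = 2.960
  c=9: 9 × 0.21 = 1.890
Maximum at c = 5 (4.250 surviving offspring).

5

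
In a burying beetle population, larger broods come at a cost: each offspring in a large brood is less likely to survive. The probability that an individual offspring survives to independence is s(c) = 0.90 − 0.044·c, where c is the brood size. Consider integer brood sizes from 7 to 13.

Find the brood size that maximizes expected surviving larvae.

Expected surviving larvae = c × s(c):
  c=7: 7 × 0.592 = 4.144
  c=8: 8 × 0.548 = 4.384
  c=9: 9 × 0.504 = 4.536
  c=10: 10 × 0.460 = 4.600
  c=11: 11 × 0.416 = 4.576
  c=12: 12 × 0.372 = 4.464
  c=13: 13 × 0.328 = 4.264
Maximum at c = 10 (4.600 surviving larvae).

10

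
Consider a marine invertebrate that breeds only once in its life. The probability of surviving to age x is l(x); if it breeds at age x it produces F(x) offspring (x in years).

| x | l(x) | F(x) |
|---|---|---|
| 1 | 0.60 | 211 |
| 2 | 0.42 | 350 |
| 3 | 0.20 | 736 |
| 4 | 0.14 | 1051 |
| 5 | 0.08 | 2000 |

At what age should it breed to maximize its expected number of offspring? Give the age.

5

Expected offspring if breeding at age x = l(x) × F(x):
  age 1: 0.60 × 211 = 126.600
  age 2: 0.42 × 350 = 147.000
  age 3: 0.20 × 736 = 147.200
  age 4: 0.14 × 1051 = 147.140
  age 5: 0.08 × 2000 = 160.000
Maximum at age 5 (160.000).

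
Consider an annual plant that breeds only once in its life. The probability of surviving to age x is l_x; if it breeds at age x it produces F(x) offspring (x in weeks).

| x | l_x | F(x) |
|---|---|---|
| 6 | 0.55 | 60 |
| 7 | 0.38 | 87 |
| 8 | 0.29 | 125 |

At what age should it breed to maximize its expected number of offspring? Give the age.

8

Expected offspring if breeding at age x = l_x × F(x):
  age 6: 0.55 × 60 = 33.000
  age 7: 0.38 × 87 = 33.060
  age 8: 0.29 × 125 = 36.250
Maximum at age 8 (36.250).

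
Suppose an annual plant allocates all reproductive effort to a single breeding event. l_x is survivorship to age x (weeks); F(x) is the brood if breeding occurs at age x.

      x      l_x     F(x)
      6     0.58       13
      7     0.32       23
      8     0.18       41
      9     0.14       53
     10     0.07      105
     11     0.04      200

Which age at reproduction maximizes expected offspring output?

11

Expected offspring if breeding at age x = l_x × F(x):
  age 6: 0.58 × 13 = 7.540
  age 7: 0.32 × 23 = 7.360
  age 8: 0.18 × 41 = 7.380
  age 9: 0.14 × 53 = 7.420
  age 10: 0.07 × 105 = 7.350
  age 11: 0.04 × 200 = 8.000
Maximum at age 11 (8.000).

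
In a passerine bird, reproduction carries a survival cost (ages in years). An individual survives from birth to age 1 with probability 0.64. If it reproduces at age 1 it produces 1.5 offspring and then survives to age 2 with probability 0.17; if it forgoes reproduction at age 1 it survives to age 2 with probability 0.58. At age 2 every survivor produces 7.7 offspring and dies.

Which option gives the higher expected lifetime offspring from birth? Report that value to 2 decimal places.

2.86

breed at age 1: R₀ = 0.64 × (1.5 + 0.17 × 7.7) = 0.64 × 2.8090 = 1.7978
delay to age 2: R₀ = 0.64 × (0.58 × 7.7) = 0.64 × 4.4660 = 2.8582
Higher: delay to age 2 (2.8582).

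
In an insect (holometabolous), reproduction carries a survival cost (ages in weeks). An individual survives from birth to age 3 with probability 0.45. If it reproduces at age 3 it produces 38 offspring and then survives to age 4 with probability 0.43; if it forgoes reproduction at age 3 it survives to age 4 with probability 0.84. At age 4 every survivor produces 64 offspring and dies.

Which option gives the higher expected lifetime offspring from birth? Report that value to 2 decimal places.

breed at age 3: R₀ = 0.45 × (38 + 0.43 × 64) = 0.45 × 65.5200 = 29.4840
delay to age 4: R₀ = 0.45 × (0.84 × 64) = 0.45 × 53.7600 = 24.1920
Higher: breed at age 3 (29.4840).

29.48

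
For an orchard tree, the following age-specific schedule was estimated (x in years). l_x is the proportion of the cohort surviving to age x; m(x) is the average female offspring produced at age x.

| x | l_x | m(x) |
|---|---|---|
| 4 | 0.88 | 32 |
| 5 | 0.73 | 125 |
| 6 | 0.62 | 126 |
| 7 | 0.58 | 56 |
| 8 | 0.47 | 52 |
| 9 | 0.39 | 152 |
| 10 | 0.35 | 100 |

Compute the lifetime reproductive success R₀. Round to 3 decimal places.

348.730

R₀ = Σ l_x m(x):
  age 4: 0.88 × 32 = 28.1600
  age 5: 0.73 × 125 = 91.2500
  age 6: 0.62 × 126 = 78.1200
  age 7: 0.58 × 56 = 32.4800
  age 8: 0.47 × 52 = 24.4400
  age 9: 0.39 × 152 = 59.2800
  age 10: 0.35 × 100 = 35.0000
R₀ = 28.1600 + 91.2500 + 78.1200 + 32.4800 + 24.4400 + 59.2800 + 35.0000 = 348.7300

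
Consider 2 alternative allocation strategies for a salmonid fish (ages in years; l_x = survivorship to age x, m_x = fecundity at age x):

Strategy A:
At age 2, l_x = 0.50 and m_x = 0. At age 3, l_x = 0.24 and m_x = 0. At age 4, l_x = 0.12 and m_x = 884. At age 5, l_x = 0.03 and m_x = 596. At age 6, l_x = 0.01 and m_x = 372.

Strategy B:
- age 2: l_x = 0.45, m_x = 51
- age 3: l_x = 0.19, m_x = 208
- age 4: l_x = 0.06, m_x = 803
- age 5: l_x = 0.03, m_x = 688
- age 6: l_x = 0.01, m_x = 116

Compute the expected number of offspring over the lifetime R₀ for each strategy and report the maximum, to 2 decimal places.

132.45

Strategy A: R₀ = 0.50×0 + 0.24×0 + 0.12×884 + 0.03×596 + 0.01×372 = 127.6800
Strategy B: R₀ = 0.45×51 + 0.19×208 + 0.06×803 + 0.03×688 + 0.01×116 = 132.4500
Highest R₀: strategy B with 132.4500.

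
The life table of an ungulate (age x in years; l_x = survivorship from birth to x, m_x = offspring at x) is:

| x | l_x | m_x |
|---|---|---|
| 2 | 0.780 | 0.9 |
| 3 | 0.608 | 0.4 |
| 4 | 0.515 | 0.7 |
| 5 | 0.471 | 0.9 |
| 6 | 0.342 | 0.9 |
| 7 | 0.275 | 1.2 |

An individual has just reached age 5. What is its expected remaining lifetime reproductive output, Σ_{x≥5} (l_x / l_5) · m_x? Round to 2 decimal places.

2.25

l_5 = 0.471. Conditional survival from age 5 to x is l_x / l_5.
  x=5: (0.471/0.471) × 0.9 = 0.9000
  x=6: (0.342/0.471) × 0.9 = 0.6535
  x=7: (0.275/0.471) × 1.2 = 0.7006
Sum = 0.9000 + 0.6535 + 0.7006 = 2.2541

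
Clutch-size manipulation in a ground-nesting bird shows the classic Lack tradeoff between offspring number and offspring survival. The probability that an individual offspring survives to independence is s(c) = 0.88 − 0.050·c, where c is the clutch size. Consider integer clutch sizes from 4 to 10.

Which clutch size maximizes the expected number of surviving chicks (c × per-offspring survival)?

9

Expected surviving chicks = c × s(c):
  c=4: 4 × 0.680 = 2.720
  c=5: 5 × 0.630 = 3.150
  c=6: 6 × 0.580 = 3.480
  c=7: 7 × 0.530 = 3.710
  c=8: 8 × 0.480 = 3.840
  c=9: 9 × 0.430 = 3.870
  c=10: 10 × 0.380 = 3.800
Maximum at c = 9 (3.870 surviving chicks).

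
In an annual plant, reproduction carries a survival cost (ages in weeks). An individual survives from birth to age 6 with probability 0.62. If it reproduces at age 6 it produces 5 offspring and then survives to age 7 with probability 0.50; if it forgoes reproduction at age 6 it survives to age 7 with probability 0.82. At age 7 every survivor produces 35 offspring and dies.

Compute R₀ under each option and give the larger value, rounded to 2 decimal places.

17.79

breed at age 6: R₀ = 0.62 × (5 + 0.50 × 35) = 0.62 × 22.5000 = 13.9500
delay to age 7: R₀ = 0.62 × (0.82 × 35) = 0.62 × 28.7000 = 17.7940
Higher: delay to age 7 (17.7940).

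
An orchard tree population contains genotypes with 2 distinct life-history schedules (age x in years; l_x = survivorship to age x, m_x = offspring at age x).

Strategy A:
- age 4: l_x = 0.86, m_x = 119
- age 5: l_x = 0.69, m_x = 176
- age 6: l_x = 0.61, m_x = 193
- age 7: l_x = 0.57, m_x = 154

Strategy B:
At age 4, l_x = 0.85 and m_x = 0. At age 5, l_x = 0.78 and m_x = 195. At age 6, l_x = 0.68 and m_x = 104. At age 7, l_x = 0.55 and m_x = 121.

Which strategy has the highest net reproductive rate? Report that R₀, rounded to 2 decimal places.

Strategy A: R₀ = 0.86×119 + 0.69×176 + 0.61×193 + 0.57×154 = 429.2900
Strategy B: R₀ = 0.85×0 + 0.78×195 + 0.68×104 + 0.55×121 = 289.3700
Highest R₀: strategy A with 429.2900.

429.29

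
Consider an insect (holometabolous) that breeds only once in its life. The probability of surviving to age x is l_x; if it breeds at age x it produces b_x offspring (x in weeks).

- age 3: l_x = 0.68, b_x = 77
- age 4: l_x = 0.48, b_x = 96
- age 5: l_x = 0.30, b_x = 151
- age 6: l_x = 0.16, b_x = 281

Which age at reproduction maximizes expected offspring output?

3

Expected offspring if breeding at age x = l_x × b_x:
  age 3: 0.68 × 77 = 52.360
  age 4: 0.48 × 96 = 46.080
  age 5: 0.30 × 151 = 45.300
  age 6: 0.16 × 281 = 44.960
Maximum at age 3 (52.360).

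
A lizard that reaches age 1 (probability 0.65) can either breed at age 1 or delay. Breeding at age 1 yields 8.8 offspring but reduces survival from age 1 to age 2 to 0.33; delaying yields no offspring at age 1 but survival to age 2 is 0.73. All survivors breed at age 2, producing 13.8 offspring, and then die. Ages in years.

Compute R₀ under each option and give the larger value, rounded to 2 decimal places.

8.68

breed at age 1: R₀ = 0.65 × (8.8 + 0.33 × 13.8) = 0.65 × 13.3540 = 8.6801
delay to age 2: R₀ = 0.65 × (0.73 × 13.8) = 0.65 × 10.0740 = 6.5481
Higher: breed at age 1 (8.6801).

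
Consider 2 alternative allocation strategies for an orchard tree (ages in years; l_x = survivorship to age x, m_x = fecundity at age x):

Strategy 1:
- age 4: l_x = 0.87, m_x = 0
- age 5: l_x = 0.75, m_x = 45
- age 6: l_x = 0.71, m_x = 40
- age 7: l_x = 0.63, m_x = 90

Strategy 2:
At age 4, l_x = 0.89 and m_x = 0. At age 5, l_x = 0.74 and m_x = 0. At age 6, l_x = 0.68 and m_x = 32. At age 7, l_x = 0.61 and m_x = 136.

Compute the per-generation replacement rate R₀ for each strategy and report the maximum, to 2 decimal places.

118.85

Strategy 1: R₀ = 0.87×0 + 0.75×45 + 0.71×40 + 0.63×90 = 118.8500
Strategy 2: R₀ = 0.89×0 + 0.74×0 + 0.68×32 + 0.61×136 = 104.7200
Highest R₀: strategy 1 with 118.8500.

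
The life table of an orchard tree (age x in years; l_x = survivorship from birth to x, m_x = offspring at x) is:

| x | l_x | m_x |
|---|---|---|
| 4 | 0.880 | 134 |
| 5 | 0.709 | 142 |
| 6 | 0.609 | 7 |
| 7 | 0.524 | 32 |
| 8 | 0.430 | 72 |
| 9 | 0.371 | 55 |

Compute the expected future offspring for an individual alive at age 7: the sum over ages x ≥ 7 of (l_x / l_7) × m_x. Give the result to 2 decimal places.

l_7 = 0.524. Conditional survival from age 7 to x is l_x / l_7.
  x=7: (0.524/0.524) × 32 = 32.0000
  x=8: (0.430/0.524) × 72 = 59.0840
  x=9: (0.371/0.524) × 55 = 38.9408
Sum = 32.0000 + 59.0840 + 38.9408 = 130.0248

130.02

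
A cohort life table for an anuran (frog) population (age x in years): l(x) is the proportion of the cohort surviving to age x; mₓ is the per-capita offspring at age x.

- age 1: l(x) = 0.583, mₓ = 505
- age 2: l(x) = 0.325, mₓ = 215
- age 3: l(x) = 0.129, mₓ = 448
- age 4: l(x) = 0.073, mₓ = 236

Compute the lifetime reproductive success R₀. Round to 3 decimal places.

R₀ = Σ l(x) mₓ:
  age 1: 0.583 × 505 = 294.4150
  age 2: 0.325 × 215 = 69.8750
  age 3: 0.129 × 448 = 57.7920
  age 4: 0.073 × 236 = 17.2280
R₀ = 294.4150 + 69.8750 + 57.7920 + 17.2280 = 439.3100

439.310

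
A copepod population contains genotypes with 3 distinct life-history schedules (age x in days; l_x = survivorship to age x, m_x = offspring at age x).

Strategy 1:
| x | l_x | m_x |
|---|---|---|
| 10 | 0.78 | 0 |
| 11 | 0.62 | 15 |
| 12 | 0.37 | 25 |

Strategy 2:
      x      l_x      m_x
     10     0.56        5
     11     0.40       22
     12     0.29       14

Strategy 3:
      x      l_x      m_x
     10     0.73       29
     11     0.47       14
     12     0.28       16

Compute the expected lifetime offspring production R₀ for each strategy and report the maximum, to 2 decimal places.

Strategy 1: R₀ = 0.78×0 + 0.62×15 + 0.37×25 = 18.5500
Strategy 2: R₀ = 0.56×5 + 0.40×22 + 0.29×14 = 15.6600
Strategy 3: R₀ = 0.73×29 + 0.47×14 + 0.28×16 = 32.2300
Highest R₀: strategy 3 with 32.2300.

32.23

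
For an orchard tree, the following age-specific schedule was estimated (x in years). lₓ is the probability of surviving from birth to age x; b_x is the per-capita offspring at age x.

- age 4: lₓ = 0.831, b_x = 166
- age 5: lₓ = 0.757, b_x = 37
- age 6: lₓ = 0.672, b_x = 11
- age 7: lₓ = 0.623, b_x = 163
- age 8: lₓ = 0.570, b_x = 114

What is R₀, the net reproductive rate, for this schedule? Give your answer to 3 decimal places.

339.876

R₀ = Σ lₓ b_x:
  age 4: 0.831 × 166 = 137.9460
  age 5: 0.757 × 37 = 28.0090
  age 6: 0.672 × 11 = 7.3920
  age 7: 0.623 × 163 = 101.5490
  age 8: 0.570 × 114 = 64.9800
R₀ = 137.9460 + 28.0090 + 7.3920 + 101.5490 + 64.9800 = 339.8760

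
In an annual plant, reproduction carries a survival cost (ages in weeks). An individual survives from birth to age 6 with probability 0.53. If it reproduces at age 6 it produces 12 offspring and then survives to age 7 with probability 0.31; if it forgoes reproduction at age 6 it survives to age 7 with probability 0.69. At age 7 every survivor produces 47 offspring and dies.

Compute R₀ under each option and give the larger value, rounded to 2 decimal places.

17.19

breed at age 6: R₀ = 0.53 × (12 + 0.31 × 47) = 0.53 × 26.5700 = 14.0821
delay to age 7: R₀ = 0.53 × (0.69 × 47) = 0.53 × 32.4300 = 17.1879
Higher: delay to age 7 (17.1879).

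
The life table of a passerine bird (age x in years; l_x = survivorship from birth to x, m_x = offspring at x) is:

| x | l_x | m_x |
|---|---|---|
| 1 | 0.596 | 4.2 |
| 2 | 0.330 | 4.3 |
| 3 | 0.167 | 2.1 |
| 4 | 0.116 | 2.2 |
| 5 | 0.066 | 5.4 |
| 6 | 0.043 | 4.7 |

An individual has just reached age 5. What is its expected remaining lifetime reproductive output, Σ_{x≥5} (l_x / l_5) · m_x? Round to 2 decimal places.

8.46

l_5 = 0.066. Conditional survival from age 5 to x is l_x / l_5.
  x=5: (0.066/0.066) × 5.4 = 5.4000
  x=6: (0.043/0.066) × 4.7 = 3.0621
Sum = 5.4000 + 3.0621 = 8.4621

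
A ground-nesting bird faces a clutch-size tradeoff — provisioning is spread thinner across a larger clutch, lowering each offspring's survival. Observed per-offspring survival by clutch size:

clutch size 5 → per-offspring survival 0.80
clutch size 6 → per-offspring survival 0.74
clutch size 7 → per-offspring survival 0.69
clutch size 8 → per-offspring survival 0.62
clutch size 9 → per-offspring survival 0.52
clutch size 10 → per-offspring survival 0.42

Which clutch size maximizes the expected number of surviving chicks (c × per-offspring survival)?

Expected surviving chicks = c × s(c):
  c=5: 5 × 0.80 = 4.000
  c=6: 6 × 0.74 = 4.440
  c=7: 7 × 0.69 = 4.830
  c=8: 8 × 0.62 = 4.960
  c=9: 9 × 0.52 = 4.680
  c=10: 10 × 0.42 = 4.200
Maximum at c = 8 (4.960 surviving chicks).

8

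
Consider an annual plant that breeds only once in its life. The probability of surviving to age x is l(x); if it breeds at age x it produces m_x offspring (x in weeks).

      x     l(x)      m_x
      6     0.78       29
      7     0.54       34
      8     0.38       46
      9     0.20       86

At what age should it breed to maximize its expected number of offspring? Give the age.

Expected offspring if breeding at age x = l(x) × m_x:
  age 6: 0.78 × 29 = 22.620
  age 7: 0.54 × 34 = 18.360
  age 8: 0.38 × 46 = 17.480
  age 9: 0.20 × 86 = 17.200
Maximum at age 6 (22.620).

6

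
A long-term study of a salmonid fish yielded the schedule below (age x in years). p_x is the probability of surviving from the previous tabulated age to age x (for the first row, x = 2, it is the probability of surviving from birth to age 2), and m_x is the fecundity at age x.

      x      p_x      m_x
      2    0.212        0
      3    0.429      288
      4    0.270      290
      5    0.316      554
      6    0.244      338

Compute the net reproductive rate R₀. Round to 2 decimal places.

Survivorship from birth: l_x = p_2·p_3·…·p_x.
  l_2 = 0.21200
  l_3 = 0.09095
  l_4 = 0.02456
  l_5 = 0.00776
  l_6 = 0.00189
R₀ = Σ l_x m_x:
  age 2: 0.21200 × 0 = 0.0000
  age 3: 0.09095 × 288 = 26.1936
  age 4: 0.02456 × 290 = 7.1224
  age 5: 0.00776 × 554 = 4.2990
  age 6: 0.00189 × 338 = 0.6388
R₀ = 0.0000 + 26.1936 + 7.1224 + 4.2990 + 0.6388 = 38.2539

38.25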